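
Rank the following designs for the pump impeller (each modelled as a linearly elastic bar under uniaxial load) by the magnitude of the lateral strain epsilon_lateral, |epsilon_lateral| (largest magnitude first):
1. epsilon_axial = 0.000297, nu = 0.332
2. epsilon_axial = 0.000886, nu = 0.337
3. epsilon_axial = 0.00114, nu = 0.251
Model: a linearly elastic bar under uniaxial load, so epsilon_lateral = -nu·epsilon_axial (SI units).
  Case 1: epsilon_lateral = -(0.332 × 0.000297) = -9.86 × 10⁻⁵
  Case 2: epsilon_lateral = -(0.337 × 0.000886) = -0.0002986
  Case 3: epsilon_lateral = -(0.251 × 0.00114) = -0.0002861
Ordering by |epsilon_lateral|: 0.0002986 (case 2) > 0.0002861 (case 3) > 9.86 × 10⁻⁵ (case 1)
Final answer: 2, 3, 1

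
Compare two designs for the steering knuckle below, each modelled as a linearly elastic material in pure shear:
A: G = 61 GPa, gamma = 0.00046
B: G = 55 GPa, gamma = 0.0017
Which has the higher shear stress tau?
Model: a linearly elastic material in pure shear, so tau = G·gamma (SI units).
  A: tau = (6.1 × 10¹⁰) × 0.00046 = 2.806 × 10⁷ Pa = 28.06 MPa
  B: tau = (5.5 × 10¹⁰) × 0.0017 = 9.35 × 10⁷ Pa = 93.5 MPa
93.5 MPa > 28.06 MPa, so B is larger.
Final answer: B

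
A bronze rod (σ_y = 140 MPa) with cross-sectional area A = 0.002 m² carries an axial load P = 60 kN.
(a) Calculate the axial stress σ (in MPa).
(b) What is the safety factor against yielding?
(a) Axial stress σ = P/A. Convert P = 60 kN = 60000 N.
  σ = 60000 / 0.002 = 3 × 10⁷ Pa = 30 MPa
(b) Safety factor SF = σ_y/σ = 140 / 30 = 4.667
Final answer: (a) σ = 30 MPa, (b) SF = 4.667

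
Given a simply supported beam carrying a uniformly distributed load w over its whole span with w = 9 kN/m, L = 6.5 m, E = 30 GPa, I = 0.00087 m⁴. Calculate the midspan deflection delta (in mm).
Model: a simply supported beam carrying a uniformly distributed load w over its whole span, so delta = (5·w·L^4) / (384·E·I).
Convert to SI units:
  w = 9 kN/m = 9000 N/m
  E = 30 GPa = 3 × 10¹⁰ Pa
Substitute:
  delta = (5 × 9000 × 6.5^4) / (384 × (3 × 10¹⁰) × 0.00087)
  delta = 0.008015 m
Convert: delta = 0.008015 m = 8.015 mm
Final answer: delta = 8.015 mm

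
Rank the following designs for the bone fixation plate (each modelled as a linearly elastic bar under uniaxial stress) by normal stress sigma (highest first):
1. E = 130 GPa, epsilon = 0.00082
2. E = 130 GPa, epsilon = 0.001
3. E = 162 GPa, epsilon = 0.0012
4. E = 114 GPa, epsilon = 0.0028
Model: a linearly elastic bar under uniaxial stress, so sigma = E·epsilon (SI units).
  Case 1: sigma = (1.3 × 10¹¹) × 0.00082 = 1.066 × 10⁸ Pa = 106.6 MPa
  Case 2: sigma = (1.3 × 10¹¹) × 0.001 = 1.3 × 10⁸ Pa = 130 MPa
  Case 3: sigma = (1.62 × 10¹¹) × 0.0012 = 1.944 × 10⁸ Pa = 194.4 MPa
  Case 4: sigma = (1.14 × 10¹¹) × 0.0028 = 3.192 × 10⁸ Pa = 319.2 MPa
Ordering: 319.2 MPa (case 4) > 194.4 MPa (case 3) > 130 MPa (case 2) > 106.6 MPa (case 1)
Final answer: 4, 3, 2, 1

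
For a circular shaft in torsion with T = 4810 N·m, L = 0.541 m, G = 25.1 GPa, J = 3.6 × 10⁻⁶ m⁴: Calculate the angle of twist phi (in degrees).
Model: a circular shaft in torsion, so phi = (T·L) / (G·J).
Convert to SI units:
  G = 25.1 GPa = 2.51 × 10¹⁰ Pa
Substitute:
  phi = (4810 × 0.541) / ((2.51 × 10¹⁰) × (3.6 × 10⁻⁶))
  phi = 0.0288 rad
Convert to degrees: phi = 0.0288 × 180/π = 1.65°
Final answer: phi = 1.65°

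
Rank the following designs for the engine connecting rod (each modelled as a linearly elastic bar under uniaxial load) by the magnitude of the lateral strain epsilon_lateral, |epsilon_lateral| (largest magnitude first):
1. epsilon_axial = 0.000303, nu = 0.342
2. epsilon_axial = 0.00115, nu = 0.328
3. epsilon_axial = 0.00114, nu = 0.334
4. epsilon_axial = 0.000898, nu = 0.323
Model: a linearly elastic bar under uniaxial load, so epsilon_lateral = -nu·epsilon_axial (SI units).
  Case 1: epsilon_lateral = -(0.342 × 0.000303) = -0.0001036
  Case 2: epsilon_lateral = -(0.328 × 0.00115) = -0.0003772
  Case 3: epsilon_lateral = -(0.334 × 0.00114) = -0.0003808
  Case 4: epsilon_lateral = -(0.323 × 0.000898) = -0.0002901
Ordering by |epsilon_lateral|: 0.0003808 (case 3) > 0.0003772 (case 2) > 0.0002901 (case 4) > 0.0001036 (case 1)
Final answer: 3, 2, 4, 1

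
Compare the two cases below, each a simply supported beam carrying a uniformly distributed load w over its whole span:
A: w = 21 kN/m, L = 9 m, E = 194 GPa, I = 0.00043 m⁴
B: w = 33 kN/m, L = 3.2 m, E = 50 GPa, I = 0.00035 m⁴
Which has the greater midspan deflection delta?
Model: a simply supported beam carrying a uniformly distributed load w over its whole span, so delta = (5·w·L^4) / (384·E·I) (SI units).
  A: delta = (5 × 21000 × 9^4) / (384 × (1.94 × 10¹¹) × 0.00043) = 0.02151 m = 21.51 mm
  B: delta = (5 × 33000 × 3.2^4) / (384 × (5 × 10¹⁰) × 0.00035) = 0.002575 m = 2.575 mm
21.51 mm > 2.575 mm, so A is larger.
Final answer: A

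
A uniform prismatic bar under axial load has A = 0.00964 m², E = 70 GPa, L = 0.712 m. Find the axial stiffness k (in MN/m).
Model: a uniform prismatic bar under axial load, so k = (A·E) / L.
Convert to SI units:
  E = 70 GPa = 7 × 10¹⁰ Pa
Substitute:
  k = (0.00964 × (7 × 10¹⁰)) / 0.712
  k = 9.478 × 10⁸ N/m
Convert: k = 9.478 × 10⁸ N/m = 947.8 MN/m
Final answer: k = 947.8 MN/m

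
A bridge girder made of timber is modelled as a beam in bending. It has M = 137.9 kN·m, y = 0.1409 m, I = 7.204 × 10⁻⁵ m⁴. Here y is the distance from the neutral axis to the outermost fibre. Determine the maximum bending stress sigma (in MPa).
Model: a beam in bending, so sigma = (M·y) / I.
Convert to SI units:
  M = 137.9 kN·m = 137900 N·m
Substitute:
  sigma = (137900 × 0.1409) / (7.204 × 10⁻⁵)
  sigma = 2.697 × 10⁸ Pa
Convert: sigma = 2.697 × 10⁸ Pa = 269.7 MPa
Final answer: sigma = 269.7 MPa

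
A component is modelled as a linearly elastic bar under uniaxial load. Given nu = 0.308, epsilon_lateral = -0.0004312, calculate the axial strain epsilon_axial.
Model: a linearly elastic bar under uniaxial load, so epsilon_lateral = -nu·epsilon_axial.
Solve for epsilon_axial: epsilon_axial = -epsilon_lateral / nu.
Substitute:
  epsilon_axial = -(-0.0004312) / 0.308
  epsilon_axial = 0.0014
Final answer: epsilon_axial = 0.0014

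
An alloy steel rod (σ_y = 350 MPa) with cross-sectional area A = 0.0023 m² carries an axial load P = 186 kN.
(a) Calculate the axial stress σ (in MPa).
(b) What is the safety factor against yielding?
(a) Axial stress σ = P/A. Convert P = 186 kN = 186000 N.
  σ = 186000 / 0.0023 = 8.087 × 10⁷ Pa = 80.87 MPa
(b) Safety factor SF = σ_y/σ = 350 / 80.87 = 4.328
Final answer: (a) σ = 80.87 MPa, (b) SF = 4.328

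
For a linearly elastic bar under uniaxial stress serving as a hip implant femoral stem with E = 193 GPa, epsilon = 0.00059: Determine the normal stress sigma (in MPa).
Model: a linearly elastic bar under uniaxial stress, so sigma = E·epsilon.
Convert to SI units:
  E = 193 GPa = 1.93 × 10¹¹ Pa
Substitute:
  sigma = (1.93 × 10¹¹) × 0.00059
  sigma = 1.139 × 10⁸ Pa
Convert: sigma = 1.139 × 10⁸ Pa = 113.9 MPa
Final answer: sigma = 113.9 MPa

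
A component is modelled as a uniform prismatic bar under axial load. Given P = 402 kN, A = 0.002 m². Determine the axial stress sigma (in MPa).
Model: a uniform prismatic bar under axial load, so sigma = P / A.
Convert to SI units:
  P = 402 kN = 402000 N
Substitute:
  sigma = 402000 / 0.002
  sigma = 2.01 × 10⁸ Pa
Convert: sigma = 2.01 × 10⁸ Pa = 201 MPa
Final answer: sigma = 201 MPa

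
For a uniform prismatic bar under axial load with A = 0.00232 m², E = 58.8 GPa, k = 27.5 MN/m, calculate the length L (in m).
Model: a uniform prismatic bar under axial load, so k = (A·E) / L.
Solve for L: L = (A·E) / k.
Convert to SI units:
  E = 58.8 GPa = 5.88 × 10¹⁰ Pa
  k = 27.5 MN/m = 2.75 × 10⁷ N/m
Substitute:
  L = (0.00232 × (5.88 × 10¹⁰)) / (2.75 × 10⁷)
  L = 4.961 m
Final answer: L = 4.961 m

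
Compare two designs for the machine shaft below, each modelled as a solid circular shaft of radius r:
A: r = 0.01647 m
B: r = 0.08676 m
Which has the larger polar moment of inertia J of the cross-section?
Model: a solid circular shaft of radius r, so J = (π·r^4) / 2 (SI units).
  A: J = (π × 0.01647^4) / 2 = 1.156 × 10⁻⁷ m⁴
  B: J = (π × 0.08676^4) / 2 = 8.9 × 10⁻⁵ m⁴
8.9 × 10⁻⁵ m⁴ > 1.156 × 10⁻⁷ m⁴, so B is larger.
Final answer: B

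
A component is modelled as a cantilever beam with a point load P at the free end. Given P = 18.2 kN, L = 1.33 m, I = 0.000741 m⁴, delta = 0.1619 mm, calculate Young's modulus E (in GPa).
Model: a cantilever beam with a point load P at the free end, so delta = (P·L^3) / (3·E·I).
Solve for E: E = (P·L^3) / (3·delta·I).
Convert to SI units:
  P = 18.2 kN = 18200 N
  delta = 0.1619 mm = 0.0001619 m
Substitute:
  E = (18200 × 1.33^3) / (3 × 0.0001619 × 0.000741)
  E = 1.19 × 10¹¹ Pa
Convert: E = 1.19 × 10¹¹ Pa = 119 GPa
Final answer: E = 119 GPa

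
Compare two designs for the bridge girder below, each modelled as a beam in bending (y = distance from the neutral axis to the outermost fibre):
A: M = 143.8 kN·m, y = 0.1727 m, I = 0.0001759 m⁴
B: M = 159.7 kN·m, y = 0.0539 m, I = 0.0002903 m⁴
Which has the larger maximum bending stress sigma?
Model: a beam in bending (y = distance from the neutral axis to the outermost fibre), so sigma = (M·y) / I (SI units).
  A: sigma = (143800 × 0.1727) / 0.0001759 = 1.412 × 10⁸ Pa = 141.2 MPa
  B: sigma = (159700 × 0.0539) / 0.0002903 = 2.965 × 10⁷ Pa = 29.65 MPa
141.2 MPa > 29.65 MPa, so A is larger.
Final answer: A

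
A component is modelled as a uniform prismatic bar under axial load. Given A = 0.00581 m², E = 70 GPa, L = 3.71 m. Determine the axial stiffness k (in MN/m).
Model: a uniform prismatic bar under axial load, so k = (A·E) / L.
Convert to SI units:
  E = 70 GPa = 7 × 10¹⁰ Pa
Substitute:
  k = (0.00581 × (7 × 10¹⁰)) / 3.71
  k = 1.096 × 10⁸ N/m
Convert: k = 1.096 × 10⁸ N/m = 109.6 MN/m
Final answer: k = 109.6 MN/m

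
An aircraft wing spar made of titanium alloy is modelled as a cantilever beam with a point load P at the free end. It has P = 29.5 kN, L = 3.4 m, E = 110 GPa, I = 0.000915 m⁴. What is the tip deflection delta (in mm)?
Model: a cantilever beam with a point load P at the free end, so delta = (P·L^3) / (3·E·I).
Convert to SI units:
  P = 29.5 kN = 29500 N
  E = 110 GPa = 1.1 × 10¹¹ Pa
Substitute:
  delta = (29500 × 3.4^3) / (3 × (1.1 × 10¹¹) × 0.000915)
  delta = 0.00384 m
Convert: delta = 0.00384 m = 3.84 mm
Final answer: delta = 3.84 mm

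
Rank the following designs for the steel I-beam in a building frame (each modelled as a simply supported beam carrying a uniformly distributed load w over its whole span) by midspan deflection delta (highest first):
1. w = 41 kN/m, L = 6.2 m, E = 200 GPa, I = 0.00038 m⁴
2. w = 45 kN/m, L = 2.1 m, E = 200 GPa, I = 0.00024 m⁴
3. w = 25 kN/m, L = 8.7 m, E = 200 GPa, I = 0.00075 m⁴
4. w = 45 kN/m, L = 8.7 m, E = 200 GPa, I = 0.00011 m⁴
Model: a simply supported beam carrying a uniformly distributed load w over its whole span, so delta = (5·w·L^4) / (384·E·I) (SI units).
  Case 1: delta = (5 × 41000 × 6.2^4) / (384 × (2 × 10¹¹) × 0.00038) = 0.01038 m = 10.38 mm
  Case 2: delta = (5 × 45000 × 2.1^4) / (384 × (2 × 10¹¹) × 0.00024) = 0.0002374 m = 0.2374 mm
  Case 3: delta = (5 × 25000 × 8.7^4) / (384 × (2 × 10¹¹) × 0.00075) = 0.01243 m = 12.43 mm
  Case 4: delta = (5 × 45000 × 8.7^4) / (384 × (2 × 10¹¹) × 0.00011) = 0.1526 m = 152.6 mm
Ordering: 152.6 mm (case 4) > 12.43 mm (case 3) > 10.38 mm (case 1) > 0.2374 mm (case 2)
Final answer: 4, 3, 1, 2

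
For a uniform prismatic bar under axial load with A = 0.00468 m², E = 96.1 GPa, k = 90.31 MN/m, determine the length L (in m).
Model: a uniform prismatic bar under axial load, so k = (A·E) / L.
Solve for L: L = (A·E) / k.
Convert to SI units:
  E = 96.1 GPa = 9.61 × 10¹⁰ Pa
  k = 90.31 MN/m = 9.031 × 10⁷ N/m
Substitute:
  L = (0.00468 × (9.61 × 10¹⁰)) / (9.031 × 10⁷)
  L = 4.98 m
Final answer: L = 4.98 m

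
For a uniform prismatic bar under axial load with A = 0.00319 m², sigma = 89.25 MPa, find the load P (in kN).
Model: a uniform prismatic bar under axial load, so sigma = P / A.
Solve for P: P = sigma·A.
Convert to SI units:
  sigma = 89.25 MPa = 8.925 × 10⁷ Pa
Substitute:
  P = (8.925 × 10⁷) × 0.00319
  P = 284700 N
Convert: P = 284700 N = 284.7 kN
Final answer: P = 284.7 kN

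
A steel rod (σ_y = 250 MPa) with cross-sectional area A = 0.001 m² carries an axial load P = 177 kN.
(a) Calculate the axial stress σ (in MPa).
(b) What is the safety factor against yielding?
(a) Axial stress σ = P/A. Convert P = 177 kN = 177000 N.
  σ = 177000 / 0.001 = 1.77 × 10⁸ Pa = 177 MPa
(b) Safety factor SF = σ_y/σ = 250 / 177 = 1.412
Final answer: (a) σ = 177 MPa, (b) SF = 1.412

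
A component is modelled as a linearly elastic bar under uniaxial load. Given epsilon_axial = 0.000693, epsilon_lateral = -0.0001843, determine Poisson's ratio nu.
Model: a linearly elastic bar under uniaxial load, so epsilon_lateral = -nu·epsilon_axial.
Solve for nu: nu = -epsilon_lateral / epsilon_axial.
Substitute:
  nu = -(-0.0001843) / 0.000693
  nu = 0.2659
Final answer: nu = 0.2659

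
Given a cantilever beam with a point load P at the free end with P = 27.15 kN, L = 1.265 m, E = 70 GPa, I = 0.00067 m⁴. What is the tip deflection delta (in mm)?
Model: a cantilever beam with a point load P at the free end, so delta = (P·L^3) / (3·E·I).
Convert to SI units:
  P = 27.15 kN = 27150 N
  E = 70 GPa = 7 × 10¹⁰ Pa
Substitute:
  delta = (27150 × 1.265^3) / (3 × (7 × 10¹⁰) × 0.00067)
  delta = 0.0003906 m
Convert: delta = 0.0003906 m = 0.3906 mm
Final answer: delta = 0.3906 mm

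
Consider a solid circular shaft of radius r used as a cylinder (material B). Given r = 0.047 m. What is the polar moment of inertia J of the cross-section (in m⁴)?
Model: a solid circular shaft of radius r, so J = (π·r^4) / 2.
Substitute:
  J = (π × 0.047^4) / 2
  J = 7.665 × 10⁻⁶ m⁴
Final answer: J = 7.665 × 10⁻⁶ m⁴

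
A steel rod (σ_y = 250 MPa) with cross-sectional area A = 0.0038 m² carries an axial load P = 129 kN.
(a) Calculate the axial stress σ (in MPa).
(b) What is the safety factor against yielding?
(a) Axial stress σ = P/A. Convert P = 129 kN = 129000 N.
  σ = 129000 / 0.0038 = 3.395 × 10⁷ Pa = 33.95 MPa
(b) Safety factor SF = σ_y/σ = 250 / 33.95 = 7.364
Final answer: (a) σ = 33.95 MPa, (b) SF = 7.364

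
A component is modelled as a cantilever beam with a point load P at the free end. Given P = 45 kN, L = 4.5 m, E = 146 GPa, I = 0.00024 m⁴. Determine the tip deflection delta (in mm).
Model: a cantilever beam with a point load P at the free end, so delta = (P·L^3) / (3·E·I).
Convert to SI units:
  P = 45 kN = 45000 N
  E = 146 GPa = 1.46 × 10¹¹ Pa
Substitute:
  delta = (45000 × 4.5^3) / (3 × (1.46 × 10¹¹) × 0.00024)
  delta = 0.03901 m
Convert: delta = 0.03901 m = 39.01 mm
Final answer: delta = 39.01 mm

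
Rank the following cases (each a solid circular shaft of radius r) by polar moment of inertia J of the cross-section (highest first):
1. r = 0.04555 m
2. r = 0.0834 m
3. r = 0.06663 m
Model: a solid circular shaft of radius r, so J = (π·r^4) / 2 (SI units).
  Case 1: J = (π × 0.04555^4) / 2 = 6.762 × 10⁻⁶ m⁴
  Case 2: J = (π × 0.0834^4) / 2 = 7.599 × 10⁻⁵ m⁴
  Case 3: J = (π × 0.06663^4) / 2 = 3.096 × 10⁻⁵ m⁴
Ordering: 7.599 × 10⁻⁵ m⁴ (case 2) > 3.096 × 10⁻⁵ m⁴ (case 3) > 6.762 × 10⁻⁶ m⁴ (case 1)
Final answer: 2, 3, 1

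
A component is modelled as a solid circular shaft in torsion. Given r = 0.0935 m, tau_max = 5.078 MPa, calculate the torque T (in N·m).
Model: a solid circular shaft in torsion, so tau_max = (2·T) / (π·r^3).
Solve for T: T = (π·tau_max·r^3) / 2.
Convert to SI units:
  tau_max = 5.078 MPa = 5.078 × 10⁶ Pa
Substitute:
  T = (π × (5.078 × 10⁶) × 0.0935^3) / 2
  T = 6520 N·m
Final answer: T = 6520 N·m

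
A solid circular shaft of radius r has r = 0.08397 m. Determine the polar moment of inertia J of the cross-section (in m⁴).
Model: a solid circular shaft of radius r, so J = (π·r^4) / 2.
Substitute:
  J = (π × 0.08397^4) / 2
  J = 7.809 × 10⁻⁵ m⁴
Final answer: J = 7.809 × 10⁻⁵ m⁴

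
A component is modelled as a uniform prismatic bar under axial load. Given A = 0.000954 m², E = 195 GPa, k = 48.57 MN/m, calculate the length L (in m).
Model: a uniform prismatic bar under axial load, so k = (A·E) / L.
Solve for L: L = (A·E) / k.
Convert to SI units:
  E = 195 GPa = 1.95 × 10¹¹ Pa
  k = 48.57 MN/m = 4.857 × 10⁷ N/m
Substitute:
  L = (0.000954 × (1.95 × 10¹¹)) / (4.857 × 10⁷)
  L = 3.83 m
Final answer: L = 3.83 m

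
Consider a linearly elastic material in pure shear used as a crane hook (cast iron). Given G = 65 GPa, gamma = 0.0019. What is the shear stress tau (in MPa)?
Model: a linearly elastic material in pure shear, so tau = G·gamma.
Convert to SI units:
  G = 65 GPa = 6.5 × 10¹⁰ Pa
Substitute:
  tau = (6.5 × 10¹⁰) × 0.0019
  tau = 1.235 × 10⁸ Pa
Convert: tau = 1.235 × 10⁸ Pa = 123.5 MPa
Final answer: tau = 123.5 MPa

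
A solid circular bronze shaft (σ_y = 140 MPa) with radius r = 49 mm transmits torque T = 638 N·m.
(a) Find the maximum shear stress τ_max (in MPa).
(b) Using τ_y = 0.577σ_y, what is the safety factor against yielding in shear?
(a) For a solid circular shaft, τ_max = T·r/J with J = π·r^4/2, i.e. τ_max = 2·T / (π·r^3). Convert r = 49 mm = 0.049 m.
  τ_max = (2 × 638) / (π × 0.049^3) = 3.452 × 10⁶ Pa = 3.452 MPa
(b) τ_y = 0.577 × 140 = 80.78 MPa
  SF = τ_y/τ_max = 80.78 / 3.452 = 23.4
Final answer: (a) τ_max = 3.452 MPa, (b) SF = 23.4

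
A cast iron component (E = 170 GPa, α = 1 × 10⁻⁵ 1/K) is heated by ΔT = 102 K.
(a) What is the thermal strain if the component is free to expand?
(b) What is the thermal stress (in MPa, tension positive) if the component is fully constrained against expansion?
(a) Free thermal strain ε_th = α·ΔT = (1 × 10⁻⁵) × 102 = 0.00102
(b) Fully constrained, the expansion is suppressed, so σ = -E·α·ΔT. Convert E = 170 GPa = 1.7 × 10¹¹ Pa.
  σ = -(1.7 × 10¹¹) × (1 × 10⁻⁵) × 102 = -1.734 × 10⁸ Pa = -173.4 MPa (compressive)
Final answer: (a) ε_th = 0.00102, (b) σ = -173.4 MPa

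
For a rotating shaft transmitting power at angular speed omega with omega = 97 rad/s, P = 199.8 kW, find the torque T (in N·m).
Model: a rotating shaft transmitting power at angular speed omega, so P = T·omega.
Solve for T: T = P / omega.
Convert to SI units:
  P = 199.8 kW = 199800 W
Substitute:
  T = 199800 / 97
  T = 2060 N·m
Final answer: T = 2060 N·m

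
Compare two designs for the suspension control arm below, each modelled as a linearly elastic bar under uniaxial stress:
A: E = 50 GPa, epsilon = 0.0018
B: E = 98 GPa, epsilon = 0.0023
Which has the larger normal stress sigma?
Model: a linearly elastic bar under uniaxial stress, so sigma = E·epsilon (SI units).
  A: sigma = (5 × 10¹⁰) × 0.0018 = 9 × 10⁷ Pa = 90 MPa
  B: sigma = (9.8 × 10¹⁰) × 0.0023 = 2.254 × 10⁸ Pa = 225.4 MPa
225.4 MPa > 90 MPa, so B is larger.
Final answer: B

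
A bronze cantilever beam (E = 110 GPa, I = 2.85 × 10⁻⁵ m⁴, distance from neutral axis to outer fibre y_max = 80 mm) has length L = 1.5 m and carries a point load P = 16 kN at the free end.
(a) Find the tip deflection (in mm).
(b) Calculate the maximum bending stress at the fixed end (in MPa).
(a) Tip deflection of a cantilever with an end point load: δ = P·L^3 / (3·E·I). Convert P = 16 kN = 16000 N, E = 110 GPa = 1.1 × 10¹¹ Pa.
  δ = (16000 × 1.5^3) / (3 × (1.1 × 10¹¹) × (2.85 × 10⁻⁵)) = 0.005742 m = 5.742 mm
(b) Maximum bending moment at the fixed end: M = P·L = 16000 × 1.5 = 24000 N·m. Convert y_max = 80 mm = 0.08 m.
  σ = M·y_max / I = (24000 × 0.08) / (2.85 × 10⁻⁵) = 6.737 × 10⁷ Pa = 67.37 MPa
Final answer: (a) δ = 5.742 mm, (b) σ = 67.37 MPa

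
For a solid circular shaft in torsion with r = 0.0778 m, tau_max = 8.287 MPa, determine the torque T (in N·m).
Model: a solid circular shaft in torsion, so tau_max = (2·T) / (π·r^3).
Solve for T: T = (π·tau_max·r^3) / 2.
Convert to SI units:
  tau_max = 8.287 MPa = 8.287 × 10⁶ Pa
Substitute:
  T = (π × (8.287 × 10⁶) × 0.0778^3) / 2
  T = 6130 N·m
Final answer: T = 6130 N·m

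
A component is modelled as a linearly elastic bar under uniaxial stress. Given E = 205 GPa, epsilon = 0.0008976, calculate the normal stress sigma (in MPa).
Model: a linearly elastic bar under uniaxial stress, so epsilon = sigma / E.
Solve for sigma: sigma = epsilon·E.
Convert to SI units:
  E = 205 GPa = 2.05 × 10¹¹ Pa
Substitute:
  sigma = 0.0008976 × (2.05 × 10¹¹)
  sigma = 1.84 × 10⁸ Pa
Convert: sigma = 1.84 × 10⁸ Pa = 184 MPa
Final answer: sigma = 184 MPa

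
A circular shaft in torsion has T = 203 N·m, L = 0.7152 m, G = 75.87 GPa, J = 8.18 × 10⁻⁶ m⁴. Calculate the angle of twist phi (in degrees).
Model: a circular shaft in torsion, so phi = (T·L) / (G·J).
Convert to SI units:
  G = 75.87 GPa = 7.587 × 10¹⁰ Pa
Substitute:
  phi = (203 × 0.7152) / ((7.587 × 10¹⁰) × (8.18 × 10⁻⁶))
  phi = 0.0002339 rad
Convert to degrees: phi = 0.0002339 × 180/π = 0.0134°
Final answer: phi = 0.0134°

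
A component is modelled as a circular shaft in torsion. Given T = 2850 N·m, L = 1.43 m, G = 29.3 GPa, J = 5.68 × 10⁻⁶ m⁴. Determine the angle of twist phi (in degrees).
Model: a circular shaft in torsion, so phi = (T·L) / (G·J).
Convert to SI units:
  G = 29.3 GPa = 2.93 × 10¹⁰ Pa
Substitute:
  phi = (2850 × 1.43) / ((2.93 × 10¹⁰) × (5.68 × 10⁻⁶))
  phi = 0.02449 rad
Convert to degrees: phi = 0.02449 × 180/π = 1.403°
Final answer: phi = 1.403°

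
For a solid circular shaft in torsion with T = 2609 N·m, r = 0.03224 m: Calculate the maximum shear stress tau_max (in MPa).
Model: a solid circular shaft in torsion, so tau_max = (2·T) / (π·r^3).
Substitute:
  tau_max = (2 × 2609) / (π × 0.03224^3)
  tau_max = 4.956 × 10⁷ Pa
Convert: tau_max = 4.956 × 10⁷ Pa = 49.56 MPa
Final answer: tau_max = 49.56 MPa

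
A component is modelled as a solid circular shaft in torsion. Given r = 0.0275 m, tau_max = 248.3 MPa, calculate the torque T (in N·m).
Model: a solid circular shaft in torsion, so tau_max = (2·T) / (π·r^3).
Solve for T: T = (π·tau_max·r^3) / 2.
Convert to SI units:
  tau_max = 248.3 MPa = 2.483 × 10⁸ Pa
Substitute:
  T = (π × (2.483 × 10⁸) × 0.0275^3) / 2
  T = 8111 N·m
Final answer: T = 8111 N·m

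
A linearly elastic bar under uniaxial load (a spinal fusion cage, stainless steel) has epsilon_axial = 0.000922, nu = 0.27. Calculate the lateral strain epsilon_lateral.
Model: a linearly elastic bar under uniaxial load, so epsilon_lateral = -nu·epsilon_axial.
Substitute:
  epsilon_lateral = -(0.27 × 0.000922)
  epsilon_lateral = -0.0002489
Final answer: epsilon_lateral = -0.0002489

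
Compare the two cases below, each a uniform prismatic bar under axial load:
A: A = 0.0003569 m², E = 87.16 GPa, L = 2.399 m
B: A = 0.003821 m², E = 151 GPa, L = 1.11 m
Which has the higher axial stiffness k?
Model: a uniform prismatic bar under axial load, so k = (A·E) / L (SI units).
  A: k = (0.0003569 × (8.716 × 10¹⁰)) / 2.399 = 1.297 × 10⁷ N/m = 12.97 MN/m
  B: k = (0.003821 × (1.51 × 10¹¹)) / 1.11 = 5.198 × 10⁸ N/m = 519.8 MN/m
519.8 MN/m > 12.97 MN/m, so B is larger.
Final answer: B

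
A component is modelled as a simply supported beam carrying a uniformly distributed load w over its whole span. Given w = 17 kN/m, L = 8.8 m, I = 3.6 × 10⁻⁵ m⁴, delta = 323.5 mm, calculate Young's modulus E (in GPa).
Model: a simply supported beam carrying a uniformly distributed load w over its whole span, so delta = (5·w·L^4) / (384·E·I).
Solve for E: E = (5·w·L^4) / (384·delta·I).
Convert to SI units:
  w = 17 kN/m = 17000 N/m
  delta = 323.5 mm = 0.3235 m
Substitute:
  E = (5 × 17000 × 8.8^4) / (384 × 0.3235 × (3.6 × 10⁻⁵))
  E = 1.14 × 10¹¹ Pa
Convert: E = 1.14 × 10¹¹ Pa = 114 GPa
Final answer: E = 114 GPa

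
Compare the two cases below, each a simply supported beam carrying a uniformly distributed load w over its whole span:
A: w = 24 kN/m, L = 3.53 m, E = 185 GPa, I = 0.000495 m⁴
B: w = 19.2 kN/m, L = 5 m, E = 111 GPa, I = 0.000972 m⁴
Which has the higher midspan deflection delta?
Model: a simply supported beam carrying a uniformly distributed load w over its whole span, so delta = (5·w·L^4) / (384·E·I) (SI units).
  A: delta = (5 × 24000 × 3.53^4) / (384 × (1.85 × 10¹¹) × 0.000495) = 0.0005299 m = 0.5299 mm
  B: delta = (5 × 19200 × 5^4) / (384 × (1.11 × 10¹¹) × 0.000972) = 0.001448 m = 1.448 mm
1.448 mm > 0.5299 mm, so B is larger.
Final answer: B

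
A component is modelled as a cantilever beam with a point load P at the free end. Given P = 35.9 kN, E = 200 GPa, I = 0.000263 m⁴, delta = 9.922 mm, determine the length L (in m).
Model: a cantilever beam with a point load P at the free end, so delta = (P·L^3) / (3·E·I).
Solve for L: L = ((3·delta·E·I) / P)^(1/3).
Convert to SI units:
  P = 35.9 kN = 35900 N
  E = 200 GPa = 2 × 10¹¹ Pa
  delta = 9.922 mm = 0.009922 m
Substitute:
  L = ((3 × 0.009922 × (2 × 10¹¹) × 0.000263) / 35900)^(1/3)
  L = 3.52 m
Final answer: L = 3.52 m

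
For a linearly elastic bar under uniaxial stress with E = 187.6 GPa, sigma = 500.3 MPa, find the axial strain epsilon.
Model: a linearly elastic bar under uniaxial stress, so sigma = E·epsilon.
Solve for epsilon: epsilon = sigma / E.
Convert to SI units:
  E = 187.6 GPa = 1.876 × 10¹¹ Pa
  sigma = 500.3 MPa = 5.003 × 10⁸ Pa
Substitute:
  epsilon = (5.003 × 10⁸) / (1.876 × 10¹¹)
  epsilon = 0.002667
Final answer: epsilon = 0.002667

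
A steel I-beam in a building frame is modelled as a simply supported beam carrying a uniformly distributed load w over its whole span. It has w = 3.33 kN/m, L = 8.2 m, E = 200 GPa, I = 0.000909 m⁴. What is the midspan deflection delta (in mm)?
Model: a simply supported beam carrying a uniformly distributed load w over its whole span, so delta = (5·w·L^4) / (384·E·I).
Convert to SI units:
  w = 3.33 kN/m = 3330 N/m
  E = 200 GPa = 2 × 10¹¹ Pa
Substitute:
  delta = (5 × 3330 × 8.2^4) / (384 × (2 × 10¹¹) × 0.000909)
  delta = 0.001078 m
Convert: delta = 0.001078 m = 1.078 mm
Final answer: delta = 1.078 mm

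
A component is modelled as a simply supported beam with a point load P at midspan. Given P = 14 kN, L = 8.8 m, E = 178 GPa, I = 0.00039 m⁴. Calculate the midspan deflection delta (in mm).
Model: a simply supported beam with a point load P at midspan, so delta = (P·L^3) / (48·E·I).
Convert to SI units:
  P = 14 kN = 14000 N
  E = 178 GPa = 1.78 × 10¹¹ Pa
Substitute:
  delta = (14000 × 8.8^3) / (48 × (1.78 × 10¹¹) × 0.00039)
  delta = 0.002863 m
Convert: delta = 0.002863 m = 2.863 mm
Final answer: delta = 2.863 mm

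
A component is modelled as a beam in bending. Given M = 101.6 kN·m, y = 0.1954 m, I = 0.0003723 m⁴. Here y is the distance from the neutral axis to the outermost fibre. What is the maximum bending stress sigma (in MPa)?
Model: a beam in bending, so sigma = (M·y) / I.
Convert to SI units:
  M = 101.6 kN·m = 101600 N·m
Substitute:
  sigma = (101600 × 0.1954) / 0.0003723
  sigma = 5.332 × 10⁷ Pa
Convert: sigma = 5.332 × 10⁷ Pa = 53.32 MPa
Final answer: sigma = 53.32 MPa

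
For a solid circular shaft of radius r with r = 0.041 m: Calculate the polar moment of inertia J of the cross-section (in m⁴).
Model: a solid circular shaft of radius r, so J = (π·r^4) / 2.
Substitute:
  J = (π × 0.041^4) / 2
  J = 4.439 × 10⁻⁶ m⁴
Final answer: J = 4.439 × 10⁻⁶ m⁴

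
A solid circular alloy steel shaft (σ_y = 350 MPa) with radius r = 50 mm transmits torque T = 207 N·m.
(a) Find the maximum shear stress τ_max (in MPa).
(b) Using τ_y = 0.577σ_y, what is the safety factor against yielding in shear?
(a) For a solid circular shaft, τ_max = T·r/J with J = π·r^4/2, i.e. τ_max = 2·T / (π·r^3). Convert r = 50 mm = 0.05 m.
  τ_max = (2 × 207) / (π × 0.05^3) = 1.054 × 10⁶ Pa = 1.054 MPa
(b) τ_y = 0.577 × 350 = 201.95 MPa
  SF = τ_y/τ_max = 201.95 / 1.054 = 191.6
Final answer: (a) τ_max = 1.054 MPa, (b) SF = 191.6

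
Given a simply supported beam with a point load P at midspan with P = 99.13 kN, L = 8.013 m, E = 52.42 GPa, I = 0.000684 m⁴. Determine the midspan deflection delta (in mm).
Model: a simply supported beam with a point load P at midspan, so delta = (P·L^3) / (48·E·I).
Convert to SI units:
  P = 99.13 kN = 99130 N
  E = 52.42 GPa = 5.242 × 10¹⁰ Pa
Substitute:
  delta = (99130 × 8.013^3) / (48 × (5.242 × 10¹⁰) × 0.000684)
  delta = 0.02963 m
Convert: delta = 0.02963 m = 29.63 mm
Final answer: delta = 29.63 mm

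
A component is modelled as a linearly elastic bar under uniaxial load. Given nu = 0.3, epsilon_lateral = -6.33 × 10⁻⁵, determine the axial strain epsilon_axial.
Model: a linearly elastic bar under uniaxial load, so epsilon_lateral = -nu·epsilon_axial.
Solve for epsilon_axial: epsilon_axial = -epsilon_lateral / nu.
Substitute:
  epsilon_axial = -(-6.33 × 10⁻⁵) / 0.3
  epsilon_axial = 0.000211
Final answer: epsilon_axial = 0.000211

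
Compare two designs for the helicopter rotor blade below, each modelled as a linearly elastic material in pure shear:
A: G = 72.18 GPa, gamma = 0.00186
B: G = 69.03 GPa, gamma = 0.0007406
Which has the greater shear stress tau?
Model: a linearly elastic material in pure shear, so tau = G·gamma (SI units).
  A: tau = (7.218 × 10¹⁰) × 0.00186 = 1.343 × 10⁸ Pa = 134.3 MPa
  B: tau = (6.903 × 10¹⁰) × 0.0007406 = 5.112 × 10⁷ Pa = 51.12 MPa
134.3 MPa > 51.12 MPa, so A is larger.
Final answer: A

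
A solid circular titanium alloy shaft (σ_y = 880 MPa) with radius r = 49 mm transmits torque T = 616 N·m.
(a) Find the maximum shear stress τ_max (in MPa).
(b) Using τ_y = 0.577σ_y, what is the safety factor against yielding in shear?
(a) For a solid circular shaft, τ_max = T·r/J with J = π·r^4/2, i.e. τ_max = 2·T / (π·r^3). Convert r = 49 mm = 0.049 m.
  τ_max = (2 × 616) / (π × 0.049^3) = 3.333 × 10⁶ Pa = 3.333 MPa
(b) τ_y = 0.577 × 880 = 507.76 MPa
  SF = τ_y/τ_max = 507.76 / 3.333 = 152.3
Final answer: (a) τ_max = 3.333 MPa, (b) SF = 152.3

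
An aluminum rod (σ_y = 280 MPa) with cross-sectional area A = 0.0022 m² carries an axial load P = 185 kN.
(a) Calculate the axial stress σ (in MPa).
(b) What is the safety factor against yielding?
(a) Axial stress σ = P/A. Convert P = 185 kN = 185000 N.
  σ = 185000 / 0.0022 = 8.409 × 10⁷ Pa = 84.09 MPa
(b) Safety factor SF = σ_y/σ = 280 / 84.09 = 3.33
Final answer: (a) σ = 84.09 MPa, (b) SF = 3.33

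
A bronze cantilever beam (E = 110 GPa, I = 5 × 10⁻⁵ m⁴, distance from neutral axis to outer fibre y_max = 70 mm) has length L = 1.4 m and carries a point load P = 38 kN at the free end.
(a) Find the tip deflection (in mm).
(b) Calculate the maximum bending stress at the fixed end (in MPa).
(a) Tip deflection of a cantilever with an end point load: δ = P·L^3 / (3·E·I). Convert P = 38 kN = 38000 N, E = 110 GPa = 1.1 × 10¹¹ Pa.
  δ = (38000 × 1.4^3) / (3 × (1.1 × 10¹¹) × (5 × 10⁻⁵)) = 0.00632 m = 6.32 mm
(b) Maximum bending moment at the fixed end: M = P·L = 38000 × 1.4 = 53200 N·m. Convert y_max = 70 mm = 0.07 m.
  σ = M·y_max / I = (53200 × 0.07) / (5 × 10⁻⁵) = 7.448 × 10⁷ Pa = 74.48 MPa
Final answer: (a) δ = 6.32 mm, (b) σ = 74.48 MPa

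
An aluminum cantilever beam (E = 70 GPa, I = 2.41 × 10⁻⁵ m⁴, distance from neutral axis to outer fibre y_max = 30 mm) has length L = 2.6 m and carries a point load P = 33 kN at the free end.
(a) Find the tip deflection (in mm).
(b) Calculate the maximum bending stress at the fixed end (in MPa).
(a) Tip deflection of a cantilever with an end point load: δ = P·L^3 / (3·E·I). Convert P = 33 kN = 33000 N, E = 70 GPa = 7 × 10¹⁰ Pa.
  δ = (33000 × 2.6^3) / (3 × (7 × 10¹⁰) × (2.41 × 10⁻⁵)) = 0.1146 m = 114.6 mm
(b) Maximum bending moment at the fixed end: M = P·L = 33000 × 2.6 = 85800 N·m. Convert y_max = 30 mm = 0.03 m.
  σ = M·y_max / I = (85800 × 0.03) / (2.41 × 10⁻⁵) = 1.068 × 10⁸ Pa = 106.8 MPa
Final answer: (a) δ = 114.6 mm, (b) σ = 106.8 MPa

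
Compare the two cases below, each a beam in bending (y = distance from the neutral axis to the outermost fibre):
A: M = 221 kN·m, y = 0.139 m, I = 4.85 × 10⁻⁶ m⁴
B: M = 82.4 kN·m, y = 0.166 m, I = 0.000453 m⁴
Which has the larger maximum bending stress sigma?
Model: a beam in bending (y = distance from the neutral axis to the outermost fibre), so sigma = (M·y) / I (SI units).
  A: sigma = (221000 × 0.139) / (4.85 × 10⁻⁶) = 6.334 × 10⁹ Pa = 6334 MPa
  B: sigma = (82400 × 0.166) / 0.000453 = 3.02 × 10⁷ Pa = 30.2 MPa
6334 MPa > 30.2 MPa, so A is larger.
Final answer: A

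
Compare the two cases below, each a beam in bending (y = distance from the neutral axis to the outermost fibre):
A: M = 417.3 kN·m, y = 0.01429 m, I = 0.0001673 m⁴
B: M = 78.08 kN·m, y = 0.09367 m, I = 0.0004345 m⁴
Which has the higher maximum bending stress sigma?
Model: a beam in bending (y = distance from the neutral axis to the outermost fibre), so sigma = (M·y) / I (SI units).
  A: sigma = (417300 × 0.01429) / 0.0001673 = 3.564 × 10⁷ Pa = 35.64 MPa
  B: sigma = (78080 × 0.09367) / 0.0004345 = 1.683 × 10⁷ Pa = 16.83 MPa
35.64 MPa > 16.83 MPa, so A is larger.
Final answer: A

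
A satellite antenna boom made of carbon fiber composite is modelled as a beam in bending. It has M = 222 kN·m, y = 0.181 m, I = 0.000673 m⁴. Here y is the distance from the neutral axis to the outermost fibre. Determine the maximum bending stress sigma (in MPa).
Model: a beam in bending, so sigma = (M·y) / I.
Convert to SI units:
  M = 222 kN·m = 222000 N·m
Substitute:
  sigma = (222000 × 0.181) / 0.000673
  sigma = 5.971 × 10⁷ Pa
Convert: sigma = 5.971 × 10⁷ Pa = 59.71 MPa
Final answer: sigma = 59.71 MPa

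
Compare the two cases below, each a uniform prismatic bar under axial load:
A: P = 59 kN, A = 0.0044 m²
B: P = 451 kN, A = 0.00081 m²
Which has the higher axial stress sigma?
Model: a uniform prismatic bar under axial load, so sigma = P / A (SI units).
  A: sigma = 59000 / 0.0044 = 1.341 × 10⁷ Pa = 13.41 MPa
  B: sigma = 451000 / 0.00081 = 5.568 × 10⁸ Pa = 556.8 MPa
556.8 MPa > 13.41 MPa, so B is larger.
Final answer: B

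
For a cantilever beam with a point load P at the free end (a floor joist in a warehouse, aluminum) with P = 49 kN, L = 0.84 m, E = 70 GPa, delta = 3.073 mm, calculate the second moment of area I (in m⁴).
Model: a cantilever beam with a point load P at the free end, so delta = (P·L^3) / (3·E·I).
Solve for I: I = (P·L^3) / (3·delta·E).
Convert to SI units:
  P = 49 kN = 49000 N
  E = 70 GPa = 7 × 10¹⁰ Pa
  delta = 3.073 mm = 0.003073 m
Substitute:
  I = (49000 × 0.84^3) / (3 × 0.003073 × (7 × 10¹⁰))
  I = 4.5 × 10⁻⁵ m⁴
Final answer: I = 4.5 × 10⁻⁵ m⁴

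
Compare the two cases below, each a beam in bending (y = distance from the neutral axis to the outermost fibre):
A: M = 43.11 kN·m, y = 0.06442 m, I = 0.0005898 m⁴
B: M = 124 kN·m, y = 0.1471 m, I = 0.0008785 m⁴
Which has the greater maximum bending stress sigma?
Model: a beam in bending (y = distance from the neutral axis to the outermost fibre), so sigma = (M·y) / I (SI units).
  A: sigma = (43110 × 0.06442) / 0.0005898 = 4.709 × 10⁶ Pa = 4.709 MPa
  B: sigma = (124000 × 0.1471) / 0.0008785 = 2.076 × 10⁷ Pa = 20.76 MPa
20.76 MPa > 4.709 MPa, so B is larger.
Final answer: B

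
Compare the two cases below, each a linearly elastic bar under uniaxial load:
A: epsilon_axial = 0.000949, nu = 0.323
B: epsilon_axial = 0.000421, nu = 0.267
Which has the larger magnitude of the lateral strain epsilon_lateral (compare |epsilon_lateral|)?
Model: a linearly elastic bar under uniaxial load, so epsilon_lateral = -nu·epsilon_axial (SI units).
  A: epsilon_lateral = -(0.323 × 0.000949) = -0.0003065
  B: epsilon_lateral = -(0.267 × 0.000421) = -0.0001124
|epsilon_lateral|: A = 0.0003065, B = 0.0001124, so A is larger in magnitude.
Final answer: A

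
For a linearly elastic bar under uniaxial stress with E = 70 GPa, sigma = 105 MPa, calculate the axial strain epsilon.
Model: a linearly elastic bar under uniaxial stress, so sigma = E·epsilon.
Solve for epsilon: epsilon = sigma / E.
Convert to SI units:
  E = 70 GPa = 7 × 10¹⁰ Pa
  sigma = 105 MPa = 1.05 × 10⁸ Pa
Substitute:
  epsilon = (1.05 × 10⁸) / (7 × 10¹⁰)
  epsilon = 0.0015
Final answer: epsilon = 0.0015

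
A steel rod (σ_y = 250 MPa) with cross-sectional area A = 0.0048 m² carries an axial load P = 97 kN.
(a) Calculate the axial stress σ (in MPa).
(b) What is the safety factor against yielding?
(a) Axial stress σ = P/A. Convert P = 97 kN = 97000 N.
  σ = 97000 / 0.0048 = 2.021 × 10⁷ Pa = 20.21 MPa
(b) Safety factor SF = σ_y/σ = 250 / 20.21 = 12.37
Final answer: (a) σ = 20.21 MPa, (b) SF = 12.37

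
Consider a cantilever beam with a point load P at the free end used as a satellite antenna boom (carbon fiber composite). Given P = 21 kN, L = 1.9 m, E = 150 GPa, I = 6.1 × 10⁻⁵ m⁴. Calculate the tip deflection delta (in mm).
Model: a cantilever beam with a point load P at the free end, so delta = (P·L^3) / (3·E·I).
Convert to SI units:
  P = 21 kN = 21000 N
  E = 150 GPa = 1.5 × 10¹¹ Pa
Substitute:
  delta = (21000 × 1.9^3) / (3 × (1.5 × 10¹¹) × (6.1 × 10⁻⁵))
  delta = 0.005247 m
Convert: delta = 0.005247 m = 5.247 mm
Final answer: delta = 5.247 mm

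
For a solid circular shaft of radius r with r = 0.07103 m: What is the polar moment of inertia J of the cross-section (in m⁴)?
Model: a solid circular shaft of radius r, so J = (π·r^4) / 2.
Substitute:
  J = (π × 0.07103^4) / 2
  J = 3.998 × 10⁻⁵ m⁴
Final answer: J = 3.998 × 10⁻⁵ m⁴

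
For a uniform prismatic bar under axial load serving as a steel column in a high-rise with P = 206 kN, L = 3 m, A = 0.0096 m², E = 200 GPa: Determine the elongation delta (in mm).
Model: a uniform prismatic bar under axial load, so delta = (P·L) / (A·E).
Convert to SI units:
  P = 206 kN = 206000 N
  E = 200 GPa = 2 × 10¹¹ Pa
Substitute:
  delta = (206000 × 3) / (0.0096 × (2 × 10¹¹))
  delta = 0.0003219 m
Convert: delta = 0.0003219 m = 0.3219 mm
Final answer: delta = 0.3219 mm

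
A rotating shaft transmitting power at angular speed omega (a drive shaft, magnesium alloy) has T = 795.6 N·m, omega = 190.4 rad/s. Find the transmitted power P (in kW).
Model: a rotating shaft transmitting power at angular speed omega, so P = T·omega.
Substitute:
  P = 795.6 × 190.4
  P = 151500 W
Convert: P = 151500 W = 151.5 kW
Final answer: P = 151.5 kW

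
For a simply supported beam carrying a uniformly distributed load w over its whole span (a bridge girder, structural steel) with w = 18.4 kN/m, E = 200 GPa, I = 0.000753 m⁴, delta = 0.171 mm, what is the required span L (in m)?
Model: a simply supported beam carrying a uniformly distributed load w over its whole span, so delta = (5·w·L^4) / (384·E·I).
Solve for L: L = ((384·delta·E·I) / (5·w))^(1/4).
Convert to SI units:
  w = 18.4 kN/m = 18400 N/m
  E = 200 GPa = 2 × 10¹¹ Pa
  delta = 0.171 mm = 0.000171 m
Substitute:
  L = ((384 × 0.000171 × (2 × 10¹¹) × 0.000753) / (5 × 18400))^(1/4)
  L = 3.22 m
Final answer: L = 3.22 m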